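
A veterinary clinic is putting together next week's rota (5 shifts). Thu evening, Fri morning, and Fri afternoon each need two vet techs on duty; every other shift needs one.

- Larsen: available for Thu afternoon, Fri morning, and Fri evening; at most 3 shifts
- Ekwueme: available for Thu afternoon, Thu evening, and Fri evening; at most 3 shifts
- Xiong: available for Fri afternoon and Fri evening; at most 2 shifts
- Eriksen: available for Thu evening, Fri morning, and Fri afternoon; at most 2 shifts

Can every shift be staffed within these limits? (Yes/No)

No

Total capacity is 10 and 8 slots are needed, so capacity alone doesn't rule it out.
Shifts {Thu evening, Fri morning, Fri afternoon} need 6 worker-slots in total, but the vet techs available for any of those shifts (Larsen, Ekwueme, Xiong, and Eriksen) can supply at most 5 among them. So no valid schedule exists.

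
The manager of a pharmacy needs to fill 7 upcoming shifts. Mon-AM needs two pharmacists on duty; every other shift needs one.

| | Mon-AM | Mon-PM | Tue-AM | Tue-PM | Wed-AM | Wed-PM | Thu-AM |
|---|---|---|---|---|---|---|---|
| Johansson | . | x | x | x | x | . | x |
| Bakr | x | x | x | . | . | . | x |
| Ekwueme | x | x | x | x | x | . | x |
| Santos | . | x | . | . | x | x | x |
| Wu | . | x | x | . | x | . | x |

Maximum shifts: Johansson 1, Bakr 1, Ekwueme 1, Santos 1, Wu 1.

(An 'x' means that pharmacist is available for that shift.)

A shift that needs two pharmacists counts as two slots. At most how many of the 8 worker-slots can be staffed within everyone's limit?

5

Total capacity across all pharmacists is 1+1+1+1+1 = 5, and 8 slots are needed, so at most 5 can be filled.
An assignment achieving 5: Mon-AM→Bakr+Ekwueme, Tue-AM→Wu, Tue-PM→Johansson, Wed-PM→Santos.
Loads: Johansson 1/1, Bakr 1/1, Ekwueme 1/1, Santos 1/1, Wu 1/1.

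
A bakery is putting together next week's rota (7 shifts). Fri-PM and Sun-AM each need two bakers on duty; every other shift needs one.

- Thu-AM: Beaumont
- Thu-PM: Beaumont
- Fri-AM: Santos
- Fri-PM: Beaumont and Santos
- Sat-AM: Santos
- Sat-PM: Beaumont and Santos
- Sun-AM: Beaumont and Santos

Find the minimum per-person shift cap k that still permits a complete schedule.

5

With 2 bakers and 9 worker-slots to fill, someone must work at least ⌈9/2⌉ = 5 shifts, so k ≥ 5.
k = 5 works: Thu-AM→Beaumont, Thu-PM→Beaumont, Fri-AM→Santos, Fri-PM→Beaumont+Santos, Sat-AM→Santos, Sat-PM→Beaumont, Sun-AM→Beaumont+Santos.
Loads: Beaumont 5, Santos 4 — all ≤ 5.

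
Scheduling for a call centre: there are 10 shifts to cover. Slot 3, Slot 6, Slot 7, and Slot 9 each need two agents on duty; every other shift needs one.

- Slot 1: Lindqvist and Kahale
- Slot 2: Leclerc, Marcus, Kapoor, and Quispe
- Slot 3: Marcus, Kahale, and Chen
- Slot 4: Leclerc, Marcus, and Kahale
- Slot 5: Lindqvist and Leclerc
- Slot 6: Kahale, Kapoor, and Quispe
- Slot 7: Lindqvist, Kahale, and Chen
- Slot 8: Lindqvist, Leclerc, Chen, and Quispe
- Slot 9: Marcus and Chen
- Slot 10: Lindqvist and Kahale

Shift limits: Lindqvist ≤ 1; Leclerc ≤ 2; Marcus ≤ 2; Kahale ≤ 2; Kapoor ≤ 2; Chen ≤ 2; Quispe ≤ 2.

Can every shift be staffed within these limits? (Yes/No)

Shifts {Slot 1, Slot 3, Slot 7, Slot 9, Slot 10} need 8 worker-slots in total, but the agents available for any of those shifts (Lindqvist, Marcus, Kahale, and Chen) can supply at most 7 among them. So no valid schedule exists.

No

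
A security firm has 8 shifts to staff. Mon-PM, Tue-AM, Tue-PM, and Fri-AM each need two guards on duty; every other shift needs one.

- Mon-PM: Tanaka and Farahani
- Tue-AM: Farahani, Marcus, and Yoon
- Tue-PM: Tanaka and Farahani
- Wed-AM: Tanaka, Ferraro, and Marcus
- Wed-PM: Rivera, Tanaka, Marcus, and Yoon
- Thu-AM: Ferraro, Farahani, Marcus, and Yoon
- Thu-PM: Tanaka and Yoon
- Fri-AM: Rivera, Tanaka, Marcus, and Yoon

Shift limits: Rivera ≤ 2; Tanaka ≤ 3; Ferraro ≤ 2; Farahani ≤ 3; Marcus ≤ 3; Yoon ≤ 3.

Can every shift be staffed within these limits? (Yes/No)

Mon-PM can only be covered by Tanaka and Farahani, so that assignment is forced.
Tue-PM can only be covered by Tanaka and Farahani, so that assignment is forced.
One valid schedule: Mon-PM→Tanaka+Farahani, Tue-AM→Farahani+Marcus, Tue-PM→Tanaka+Farahani, Wed-AM→Ferraro, Wed-PM→Rivera, Thu-AM→Ferraro, Thu-PM→Tanaka, Fri-AM→Rivera+Marcus.
Loads: Rivera 2/2, Tanaka 3/3, Ferraro 2/2, Farahani 3/3, Marcus 2/3, Yoon 0/3 — all within limits.

Yes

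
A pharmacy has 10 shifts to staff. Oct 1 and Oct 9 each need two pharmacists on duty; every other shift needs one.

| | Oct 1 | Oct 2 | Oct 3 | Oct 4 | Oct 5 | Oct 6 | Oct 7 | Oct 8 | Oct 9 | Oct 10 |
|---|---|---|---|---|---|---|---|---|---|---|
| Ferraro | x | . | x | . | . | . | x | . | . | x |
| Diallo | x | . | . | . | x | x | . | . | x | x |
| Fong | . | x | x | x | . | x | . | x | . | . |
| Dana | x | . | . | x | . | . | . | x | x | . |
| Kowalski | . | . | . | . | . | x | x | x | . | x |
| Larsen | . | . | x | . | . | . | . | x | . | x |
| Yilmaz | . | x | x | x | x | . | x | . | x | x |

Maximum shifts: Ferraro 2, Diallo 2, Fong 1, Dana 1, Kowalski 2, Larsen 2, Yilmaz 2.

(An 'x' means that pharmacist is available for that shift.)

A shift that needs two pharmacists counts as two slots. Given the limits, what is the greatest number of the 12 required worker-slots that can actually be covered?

12

Total capacity across all pharmacists is 2+2+1+1+2+2+2 = 12, and 12 slots are needed, so at most 12 can be filled.
An assignment achieving 12: Oct 1→Ferraro+Diallo, Oct 2→Fong, Oct 3→Larsen, Oct 4→Yilmaz, Oct 5→Diallo, Oct 6→Kowalski, Oct 7→Ferraro, Oct 8→Kowalski, Oct 9→Dana+Yilmaz, Oct 10→Larsen.
Loads: Ferraro 2/2, Diallo 2/2, Fong 1/1, Dana 1/1, Kowalski 2/2, Larsen 2/2, Yilmaz 2/2.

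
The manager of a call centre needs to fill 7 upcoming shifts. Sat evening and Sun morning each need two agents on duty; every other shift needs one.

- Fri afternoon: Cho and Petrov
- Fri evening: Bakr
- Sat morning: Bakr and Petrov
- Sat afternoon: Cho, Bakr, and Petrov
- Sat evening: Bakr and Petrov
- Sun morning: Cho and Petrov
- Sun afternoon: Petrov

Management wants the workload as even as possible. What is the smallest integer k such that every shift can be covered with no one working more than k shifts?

3

With 3 agents and 9 worker-slots to fill, someone must work at least ⌈9/3⌉ = 3 shifts, so k ≥ 3.
k = 3 works: Fri afternoon→Cho, Fri evening→Bakr, Sat morning→Bakr, Sat afternoon→Cho, Sat evening→Bakr+Petrov, Sun morning→Cho+Petrov, Sun afternoon→Petrov.
Loads: Cho 3, Bakr 3, Petrov 3 — all ≤ 3.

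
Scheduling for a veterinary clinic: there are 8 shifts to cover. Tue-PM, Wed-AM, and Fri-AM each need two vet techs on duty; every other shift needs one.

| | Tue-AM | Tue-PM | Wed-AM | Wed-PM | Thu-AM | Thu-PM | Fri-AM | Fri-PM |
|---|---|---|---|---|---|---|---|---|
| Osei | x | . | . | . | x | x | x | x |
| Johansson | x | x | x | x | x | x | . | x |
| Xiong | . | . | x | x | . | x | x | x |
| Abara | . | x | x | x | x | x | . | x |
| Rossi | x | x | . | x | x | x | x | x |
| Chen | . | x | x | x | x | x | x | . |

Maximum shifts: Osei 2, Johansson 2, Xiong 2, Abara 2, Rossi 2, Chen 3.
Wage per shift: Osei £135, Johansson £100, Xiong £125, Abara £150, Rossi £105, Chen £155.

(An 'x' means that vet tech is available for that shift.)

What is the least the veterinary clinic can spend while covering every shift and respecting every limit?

Picking the cheapest available vet tech for each shift independently would cost £1160, but that ignores the shift limits.
An optimal schedule: Tue-AM→Osei, Tue-PM→Abara+Rossi, Wed-AM→Xiong+Abara, Wed-PM→Johansson, Thu-AM→Osei, Thu-PM→Xiong, Fri-AM→Rossi+Chen, Fri-PM→Johansson.
Total: 135 + 150 + 105 + 125 + 150 + 100 + 135 + 125 + 105 + 155 + 100 = £1385.

£1385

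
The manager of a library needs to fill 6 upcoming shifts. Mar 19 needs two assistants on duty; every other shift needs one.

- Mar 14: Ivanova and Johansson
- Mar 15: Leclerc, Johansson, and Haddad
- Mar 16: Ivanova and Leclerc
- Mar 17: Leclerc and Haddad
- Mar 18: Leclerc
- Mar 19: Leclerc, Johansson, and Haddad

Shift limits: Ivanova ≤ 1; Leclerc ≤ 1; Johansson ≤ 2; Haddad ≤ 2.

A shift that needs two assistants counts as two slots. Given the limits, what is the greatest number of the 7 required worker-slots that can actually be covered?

6

Total capacity across all assistants is 1+1+2+2 = 6, and 7 slots are needed, so at most 6 can be filled.
An assignment achieving 6: Mar 14→Ivanova, Mar 15→Johansson, Mar 17→Haddad, Mar 18→Leclerc, Mar 19→Johansson+Haddad.
Loads: Ivanova 1/1, Leclerc 1/1, Johansson 2/2, Haddad 2/2.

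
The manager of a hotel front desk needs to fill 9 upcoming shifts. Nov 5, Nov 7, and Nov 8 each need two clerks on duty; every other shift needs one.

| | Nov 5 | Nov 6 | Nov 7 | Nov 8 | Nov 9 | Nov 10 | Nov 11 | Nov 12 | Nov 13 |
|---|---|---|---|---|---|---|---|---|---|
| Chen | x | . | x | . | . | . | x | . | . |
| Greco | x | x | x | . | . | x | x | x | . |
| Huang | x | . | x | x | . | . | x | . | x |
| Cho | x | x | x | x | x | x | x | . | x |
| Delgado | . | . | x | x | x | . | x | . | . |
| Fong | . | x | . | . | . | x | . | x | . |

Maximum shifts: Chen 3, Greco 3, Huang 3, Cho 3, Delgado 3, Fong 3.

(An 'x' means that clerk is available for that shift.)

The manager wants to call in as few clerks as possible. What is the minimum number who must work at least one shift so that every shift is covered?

4

12 slots to fill and no one can take more than 3, so at least ⌈12/3⌉ = 4 clerks are needed.
Chen, Greco, Huang, and Cho alone can cover everything: Nov 5→Chen+Huang, Nov 6→Greco, Nov 7→Chen+Cho, Nov 8→Huang+Cho, Nov 9→Cho, Nov 10→Greco, Nov 11→Chen, Nov 12→Greco, Nov 13→Huang.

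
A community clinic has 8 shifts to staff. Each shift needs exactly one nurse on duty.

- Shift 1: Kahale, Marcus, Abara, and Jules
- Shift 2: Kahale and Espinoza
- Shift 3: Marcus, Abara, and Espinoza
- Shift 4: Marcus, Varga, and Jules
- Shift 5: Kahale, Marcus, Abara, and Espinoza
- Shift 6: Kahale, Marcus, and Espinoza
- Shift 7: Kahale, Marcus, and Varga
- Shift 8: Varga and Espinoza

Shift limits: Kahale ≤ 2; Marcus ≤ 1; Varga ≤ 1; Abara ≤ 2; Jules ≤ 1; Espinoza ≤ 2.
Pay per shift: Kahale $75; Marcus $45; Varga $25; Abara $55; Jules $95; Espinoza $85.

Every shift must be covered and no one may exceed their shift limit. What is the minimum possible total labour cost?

Picking the cheapest available nurse for each shift independently would cost $330, but that ignores the shift limits.
An optimal schedule: Shift 1→Abara, Shift 2→Kahale, Shift 3→Abara, Shift 4→Marcus, Shift 5→Espinoza, Shift 6→Espinoza, Shift 7→Kahale, Shift 8→Varga.
Total: 55 + 75 + 55 + 45 + 85 + 85 + 75 + 25 = $500.

$500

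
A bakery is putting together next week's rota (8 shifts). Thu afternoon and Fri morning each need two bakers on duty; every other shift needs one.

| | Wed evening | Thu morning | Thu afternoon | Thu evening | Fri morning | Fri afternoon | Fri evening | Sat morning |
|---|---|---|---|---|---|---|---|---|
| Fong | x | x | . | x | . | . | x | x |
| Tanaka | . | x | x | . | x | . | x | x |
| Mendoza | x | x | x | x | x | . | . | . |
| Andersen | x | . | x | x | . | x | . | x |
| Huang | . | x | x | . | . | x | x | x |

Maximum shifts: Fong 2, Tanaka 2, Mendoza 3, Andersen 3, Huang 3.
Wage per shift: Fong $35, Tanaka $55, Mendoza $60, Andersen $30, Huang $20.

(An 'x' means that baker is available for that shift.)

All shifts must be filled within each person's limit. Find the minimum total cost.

Fri morning can only be covered by Tanaka and Mendoza, so that assignment is forced.
Picking the cheapest available baker for each shift independently would cost $305, but that ignores the shift limits.
An optimal schedule: Wed evening→Andersen, Thu morning→Fong, Thu afternoon→Huang+Andersen, Thu evening→Andersen, Fri morning→Tanaka+Mendoza, Fri afternoon→Huang, Fri evening→Huang, Sat morning→Fong.
Total: 30 + 35 + 20 + 30 + 30 + 55 + 60 + 20 + 20 + 35 = $335.

$335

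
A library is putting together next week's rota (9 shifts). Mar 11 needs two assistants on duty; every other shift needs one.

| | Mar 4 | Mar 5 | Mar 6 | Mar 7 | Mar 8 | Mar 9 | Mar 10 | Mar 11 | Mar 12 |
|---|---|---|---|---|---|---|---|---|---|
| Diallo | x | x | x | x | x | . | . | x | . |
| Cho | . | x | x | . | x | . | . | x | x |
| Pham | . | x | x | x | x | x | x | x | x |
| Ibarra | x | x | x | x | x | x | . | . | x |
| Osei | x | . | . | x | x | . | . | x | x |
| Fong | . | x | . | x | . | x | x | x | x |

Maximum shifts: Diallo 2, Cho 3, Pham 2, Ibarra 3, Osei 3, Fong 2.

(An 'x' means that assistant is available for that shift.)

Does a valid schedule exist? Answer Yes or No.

One valid schedule: Mar 4→Diallo, Mar 5→Cho, Mar 6→Diallo, Mar 7→Ibarra, Mar 8→Cho, Mar 9→Pham, Mar 10→Pham, Mar 11→Osei+Fong, Mar 12→Cho.
Loads: Diallo 2/2, Cho 3/3, Pham 2/2, Ibarra 1/3, Osei 1/3, Fong 1/2 — all within limits.

Yes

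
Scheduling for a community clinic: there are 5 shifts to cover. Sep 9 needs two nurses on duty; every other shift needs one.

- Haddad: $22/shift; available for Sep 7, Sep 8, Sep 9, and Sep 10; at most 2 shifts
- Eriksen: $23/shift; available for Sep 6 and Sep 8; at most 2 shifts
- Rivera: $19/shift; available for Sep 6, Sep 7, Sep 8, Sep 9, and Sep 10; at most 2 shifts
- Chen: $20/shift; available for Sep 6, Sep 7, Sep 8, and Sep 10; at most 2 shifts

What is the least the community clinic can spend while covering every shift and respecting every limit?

Sep 9 can only be covered by Haddad and Rivera, so that assignment is forced.
Picking the cheapest available nurse for each shift independently would cost $117, but that ignores the shift limits.
An optimal schedule: Sep 6→Rivera, Sep 7→Chen, Sep 8→Haddad, Sep 9→Rivera+Haddad, Sep 10→Chen.
Total: 19 + 20 + 22 + 19 + 22 + 20 = $122.

$122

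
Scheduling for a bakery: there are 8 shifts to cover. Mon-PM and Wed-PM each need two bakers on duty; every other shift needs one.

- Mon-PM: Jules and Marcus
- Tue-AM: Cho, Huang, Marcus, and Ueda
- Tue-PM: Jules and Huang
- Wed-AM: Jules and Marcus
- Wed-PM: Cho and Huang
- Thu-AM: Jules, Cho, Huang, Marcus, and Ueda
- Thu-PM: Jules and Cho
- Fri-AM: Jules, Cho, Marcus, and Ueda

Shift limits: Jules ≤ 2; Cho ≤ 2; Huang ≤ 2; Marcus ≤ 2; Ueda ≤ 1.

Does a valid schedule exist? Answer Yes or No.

No

Total capacity is 2+2+2+2+1 = 9 but 10 worker-slots are needed — infeasible.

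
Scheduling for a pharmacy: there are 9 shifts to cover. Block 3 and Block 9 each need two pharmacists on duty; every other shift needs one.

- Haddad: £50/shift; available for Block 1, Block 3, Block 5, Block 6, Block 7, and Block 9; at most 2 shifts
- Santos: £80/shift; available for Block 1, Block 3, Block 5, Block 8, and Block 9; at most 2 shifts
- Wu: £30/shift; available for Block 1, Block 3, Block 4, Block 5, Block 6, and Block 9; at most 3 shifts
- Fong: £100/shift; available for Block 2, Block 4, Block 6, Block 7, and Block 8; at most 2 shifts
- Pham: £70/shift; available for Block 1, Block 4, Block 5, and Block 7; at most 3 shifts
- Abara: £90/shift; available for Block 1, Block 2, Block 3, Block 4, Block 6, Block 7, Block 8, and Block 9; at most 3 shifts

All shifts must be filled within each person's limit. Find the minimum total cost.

£650

Picking the cheapest available pharmacist for each shift independently would cost £500, but that ignores the shift limits.
An optimal schedule: Block 1→Pham, Block 2→Abara, Block 3→Wu+Haddad, Block 4→Wu, Block 5→Pham, Block 6→Wu, Block 7→Pham, Block 8→Santos, Block 9→Haddad+Santos.
Total: 70 + 90 + 30 + 50 + 30 + 70 + 30 + 70 + 80 + 50 + 80 = £650.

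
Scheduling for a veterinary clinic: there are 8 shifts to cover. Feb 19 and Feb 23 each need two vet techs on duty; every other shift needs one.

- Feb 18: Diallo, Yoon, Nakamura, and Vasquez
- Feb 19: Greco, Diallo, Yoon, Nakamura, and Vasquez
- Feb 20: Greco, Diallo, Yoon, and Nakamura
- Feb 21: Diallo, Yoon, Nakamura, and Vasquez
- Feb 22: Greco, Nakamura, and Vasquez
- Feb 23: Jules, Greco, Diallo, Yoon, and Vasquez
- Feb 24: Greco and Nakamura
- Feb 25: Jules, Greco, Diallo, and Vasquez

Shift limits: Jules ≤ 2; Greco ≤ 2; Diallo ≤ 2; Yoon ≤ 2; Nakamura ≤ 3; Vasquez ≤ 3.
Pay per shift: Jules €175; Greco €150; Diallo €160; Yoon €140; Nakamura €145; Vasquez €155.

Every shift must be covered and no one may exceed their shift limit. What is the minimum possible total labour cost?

Picking the cheapest available vet tech for each shift independently would cost €1435, but that ignores the shift limits.
An optimal schedule: Feb 18→Yoon, Feb 19→Greco+Vasquez, Feb 20→Yoon, Feb 21→Nakamura, Feb 22→Nakamura, Feb 23→Greco+Vasquez, Feb 24→Nakamura, Feb 25→Vasquez.
Total: 140 + 150 + 155 + 140 + 145 + 145 + 150 + 155 + 145 + 155 = €1480.

€1480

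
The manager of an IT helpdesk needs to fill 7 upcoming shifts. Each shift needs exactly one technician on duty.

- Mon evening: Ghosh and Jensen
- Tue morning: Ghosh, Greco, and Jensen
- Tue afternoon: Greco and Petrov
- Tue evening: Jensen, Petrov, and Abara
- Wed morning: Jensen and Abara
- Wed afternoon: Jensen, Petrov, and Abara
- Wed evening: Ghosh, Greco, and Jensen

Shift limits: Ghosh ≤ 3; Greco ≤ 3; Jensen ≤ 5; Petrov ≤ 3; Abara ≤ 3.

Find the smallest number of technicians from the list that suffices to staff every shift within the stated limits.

7 slots to fill and no one can take more than 5, so at least ⌈7/5⌉ = 2 technicians are needed.
Greco and Jensen alone can cover everything: Mon evening→Jensen, Tue morning→Greco, Tue afternoon→Greco, Tue evening→Jensen, Wed morning→Jensen, Wed afternoon→Jensen, Wed evening→Greco.

2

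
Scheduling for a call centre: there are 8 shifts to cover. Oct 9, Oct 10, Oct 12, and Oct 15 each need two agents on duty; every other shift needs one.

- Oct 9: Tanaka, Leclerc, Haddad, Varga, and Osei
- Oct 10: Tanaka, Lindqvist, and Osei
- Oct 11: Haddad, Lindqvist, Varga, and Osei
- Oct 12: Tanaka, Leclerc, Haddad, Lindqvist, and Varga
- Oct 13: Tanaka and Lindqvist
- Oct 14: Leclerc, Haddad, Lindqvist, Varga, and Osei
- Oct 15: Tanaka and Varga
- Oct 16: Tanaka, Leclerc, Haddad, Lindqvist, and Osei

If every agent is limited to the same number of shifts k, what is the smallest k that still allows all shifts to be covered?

2

With 6 agents and 12 worker-slots to fill, someone must work at least ⌈12/6⌉ = 2 shifts, so k ≥ 2.
k = 2 works: Oct 9→Haddad+Osei, Oct 10→Lindqvist+Osei, Oct 11→Haddad, Oct 12→Lindqvist+Varga, Oct 13→Tanaka, Oct 14→Leclerc, Oct 15→Tanaka+Varga, Oct 16→Leclerc.
Loads: Tanaka 2, Leclerc 2, Haddad 2, Lindqvist 2, Varga 2, Osei 2 — all ≤ 2.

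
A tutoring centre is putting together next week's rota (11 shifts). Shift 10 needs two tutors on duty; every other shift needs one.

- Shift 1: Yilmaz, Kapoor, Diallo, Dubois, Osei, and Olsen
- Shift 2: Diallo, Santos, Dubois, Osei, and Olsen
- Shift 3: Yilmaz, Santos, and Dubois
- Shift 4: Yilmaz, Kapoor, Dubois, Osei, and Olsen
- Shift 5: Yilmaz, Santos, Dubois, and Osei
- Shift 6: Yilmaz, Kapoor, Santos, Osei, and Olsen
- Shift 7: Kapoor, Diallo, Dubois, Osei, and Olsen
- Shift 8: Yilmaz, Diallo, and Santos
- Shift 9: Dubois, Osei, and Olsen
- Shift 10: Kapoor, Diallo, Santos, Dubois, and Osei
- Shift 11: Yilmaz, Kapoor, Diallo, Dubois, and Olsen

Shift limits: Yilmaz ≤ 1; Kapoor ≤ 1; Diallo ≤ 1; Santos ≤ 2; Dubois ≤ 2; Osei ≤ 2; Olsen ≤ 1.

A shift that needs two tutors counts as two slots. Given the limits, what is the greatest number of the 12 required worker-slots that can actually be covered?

10

Total capacity across all tutors is 1+1+1+2+2+2+1 = 10, and 12 slots are needed, so at most 10 can be filled.
An assignment achieving 10: Shift 2→Santos, Shift 3→Yilmaz, Shift 4→Kapoor, Shift 5→Santos, Shift 6→Osei, Shift 7→Dubois, Shift 8→Diallo, Shift 9→Dubois, Shift 10→Osei, Shift 11→Olsen.
Loads: Yilmaz 1/1, Kapoor 1/1, Diallo 1/1, Santos 2/2, Dubois 2/2, Osei 2/2, Olsen 1/1.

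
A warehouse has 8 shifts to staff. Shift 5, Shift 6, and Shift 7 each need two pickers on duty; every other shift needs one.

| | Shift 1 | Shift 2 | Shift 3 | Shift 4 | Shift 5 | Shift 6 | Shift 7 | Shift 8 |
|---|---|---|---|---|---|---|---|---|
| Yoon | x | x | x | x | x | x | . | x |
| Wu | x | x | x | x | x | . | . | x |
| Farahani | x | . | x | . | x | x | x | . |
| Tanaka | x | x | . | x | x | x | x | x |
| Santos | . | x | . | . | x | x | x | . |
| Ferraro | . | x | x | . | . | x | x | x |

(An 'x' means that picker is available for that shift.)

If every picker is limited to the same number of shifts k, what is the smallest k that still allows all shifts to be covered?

2

With 6 pickers and 11 worker-slots to fill, someone must work at least ⌈11/6⌉ = 2 shifts, so k ≥ 2.
k = 2 works: Shift 1→Yoon, Shift 2→Tanaka, Shift 3→Wu, Shift 4→Yoon, Shift 5→Farahani+Santos, Shift 6→Santos+Ferraro, Shift 7→Farahani+Tanaka, Shift 8→Wu.
Loads: Yoon 2, Wu 2, Farahani 2, Tanaka 2, Santos 2, Ferraro 1 — all ≤ 2.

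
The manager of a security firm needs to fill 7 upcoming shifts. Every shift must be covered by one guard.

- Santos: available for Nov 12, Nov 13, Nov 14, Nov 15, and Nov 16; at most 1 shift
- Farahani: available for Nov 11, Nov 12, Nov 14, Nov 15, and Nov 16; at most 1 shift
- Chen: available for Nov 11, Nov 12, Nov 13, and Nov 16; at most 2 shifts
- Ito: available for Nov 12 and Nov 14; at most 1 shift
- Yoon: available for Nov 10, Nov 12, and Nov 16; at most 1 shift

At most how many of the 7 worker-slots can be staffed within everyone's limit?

6

Total capacity across all guards is 1+1+2+1+1 = 6, and 7 slots are needed, so at most 6 can be filled.
An assignment achieving 6: Nov 10→Yoon, Nov 11→Farahani, Nov 12→Chen, Nov 13→Santos, Nov 14→Ito, Nov 16→Chen.
Loads: Santos 1/1, Farahani 1/1, Chen 2/2, Ito 1/1, Yoon 1/1.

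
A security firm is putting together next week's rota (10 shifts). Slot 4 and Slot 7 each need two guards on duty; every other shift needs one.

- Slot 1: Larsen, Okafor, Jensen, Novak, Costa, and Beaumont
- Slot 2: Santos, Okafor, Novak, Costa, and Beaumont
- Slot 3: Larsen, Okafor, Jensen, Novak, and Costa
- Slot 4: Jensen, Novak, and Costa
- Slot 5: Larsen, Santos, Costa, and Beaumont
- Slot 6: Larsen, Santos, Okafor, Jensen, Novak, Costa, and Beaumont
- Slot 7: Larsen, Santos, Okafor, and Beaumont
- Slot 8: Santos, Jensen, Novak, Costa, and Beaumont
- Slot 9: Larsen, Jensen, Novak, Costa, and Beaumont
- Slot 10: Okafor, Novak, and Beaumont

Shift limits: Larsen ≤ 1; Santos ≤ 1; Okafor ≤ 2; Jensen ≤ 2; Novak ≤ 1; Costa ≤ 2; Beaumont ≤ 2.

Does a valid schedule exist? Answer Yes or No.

Total capacity is 1+1+2+2+1+2+2 = 11 but 12 worker-slots are needed — infeasible.

No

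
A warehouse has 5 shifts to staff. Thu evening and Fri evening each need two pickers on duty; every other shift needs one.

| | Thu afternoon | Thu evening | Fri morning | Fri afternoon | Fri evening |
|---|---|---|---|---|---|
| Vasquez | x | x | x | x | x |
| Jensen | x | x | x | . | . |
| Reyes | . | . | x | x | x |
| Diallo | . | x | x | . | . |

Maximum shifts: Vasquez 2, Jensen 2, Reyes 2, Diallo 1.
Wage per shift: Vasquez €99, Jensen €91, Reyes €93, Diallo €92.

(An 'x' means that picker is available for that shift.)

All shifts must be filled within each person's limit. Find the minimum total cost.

€658

Fri evening can only be covered by Vasquez and Reyes, so that assignment is forced.
Picking the cheapest available picker for each shift independently would cost €650, but that ignores the shift limits.
An optimal schedule: Thu afternoon→Vasquez, Thu evening→Jensen+Diallo, Fri morning→Jensen, Fri afternoon→Reyes, Fri evening→Vasquez+Reyes.
Total: 99 + 91 + 92 + 91 + 93 + 99 + 93 = €658.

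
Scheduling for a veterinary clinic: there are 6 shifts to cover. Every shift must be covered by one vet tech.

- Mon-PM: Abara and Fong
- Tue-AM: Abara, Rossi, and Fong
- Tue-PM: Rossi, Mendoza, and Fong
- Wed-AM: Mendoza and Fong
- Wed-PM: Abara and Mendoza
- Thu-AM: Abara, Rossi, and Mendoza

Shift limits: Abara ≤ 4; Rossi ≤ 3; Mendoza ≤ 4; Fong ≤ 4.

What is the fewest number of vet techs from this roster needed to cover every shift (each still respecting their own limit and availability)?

6 slots to fill and no one can take more than 4, so at least ⌈6/4⌉ = 2 vet techs are needed.
Abara and Mendoza alone can cover everything: Mon-PM→Abara, Tue-AM→Abara, Tue-PM→Mendoza, Wed-AM→Mendoza, Wed-PM→Abara, Thu-AM→Abara.

2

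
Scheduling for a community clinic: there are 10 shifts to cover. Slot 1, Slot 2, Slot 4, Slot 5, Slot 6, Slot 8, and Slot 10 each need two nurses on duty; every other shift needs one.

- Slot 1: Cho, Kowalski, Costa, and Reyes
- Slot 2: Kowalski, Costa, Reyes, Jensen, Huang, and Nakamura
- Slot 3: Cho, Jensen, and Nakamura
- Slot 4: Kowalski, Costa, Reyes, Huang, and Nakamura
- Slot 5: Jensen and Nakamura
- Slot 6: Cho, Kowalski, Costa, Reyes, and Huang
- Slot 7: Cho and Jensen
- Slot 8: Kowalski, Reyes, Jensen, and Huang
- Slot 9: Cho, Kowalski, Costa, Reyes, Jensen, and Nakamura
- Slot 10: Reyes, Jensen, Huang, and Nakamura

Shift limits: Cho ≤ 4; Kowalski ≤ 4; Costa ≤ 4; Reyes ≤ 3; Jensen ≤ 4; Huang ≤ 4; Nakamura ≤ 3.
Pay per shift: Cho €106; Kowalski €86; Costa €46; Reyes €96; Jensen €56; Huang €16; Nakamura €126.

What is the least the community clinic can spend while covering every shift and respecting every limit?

€942

Slot 5 can only be covered by Jensen and Nakamura, so that assignment is forced.
Picking the cheapest available nurse for each shift independently would cost €802, but that ignores the shift limits.
An optimal schedule: Slot 1→Costa+Kowalski, Slot 2→Costa+Kowalski, Slot 3→Jensen, Slot 4→Huang+Costa, Slot 5→Jensen+Nakamura, Slot 6→Huang+Kowalski, Slot 7→Jensen, Slot 8→Huang+Kowalski, Slot 9→Costa, Slot 10→Huang+Jensen.
Total: 46 + 86 + 46 + 86 + 56 + 16 + 46 + 56 + 126 + 16 + 86 + 56 + 16 + 86 + 46 + 16 + 56 = €942.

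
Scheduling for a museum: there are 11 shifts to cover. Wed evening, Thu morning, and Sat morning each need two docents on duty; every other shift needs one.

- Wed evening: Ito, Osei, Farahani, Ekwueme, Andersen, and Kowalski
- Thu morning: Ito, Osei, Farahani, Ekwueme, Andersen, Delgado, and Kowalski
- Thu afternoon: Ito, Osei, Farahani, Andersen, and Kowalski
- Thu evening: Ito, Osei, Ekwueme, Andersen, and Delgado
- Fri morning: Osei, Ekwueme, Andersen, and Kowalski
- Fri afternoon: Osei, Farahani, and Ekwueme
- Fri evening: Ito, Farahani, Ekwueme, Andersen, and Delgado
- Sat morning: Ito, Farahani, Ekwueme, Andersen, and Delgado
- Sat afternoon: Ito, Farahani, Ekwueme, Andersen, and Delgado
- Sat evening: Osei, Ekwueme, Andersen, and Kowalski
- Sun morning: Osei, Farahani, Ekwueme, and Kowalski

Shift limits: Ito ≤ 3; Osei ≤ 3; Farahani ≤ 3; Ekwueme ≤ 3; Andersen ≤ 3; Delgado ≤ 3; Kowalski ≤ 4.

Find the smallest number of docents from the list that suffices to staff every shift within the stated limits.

14 slots to fill and no one can take more than 4, so at least ⌈14/4⌉ = 4 docents are needed.
Any 4 docents together have capacity at most 4+3+3+3 = 13 < 14 slots, so 4 can never suffice.
Ito, Osei, Farahani, Ekwueme, and Andersen alone can cover everything: Wed evening→Ekwueme+Andersen, Thu morning→Ekwueme+Andersen, Thu afternoon→Ito, Thu evening→Ito, Fri morning→Osei, Fri afternoon→Osei, Fri evening→Ito, Sat morning→Farahani+Ekwueme, Sat afternoon→Farahani, Sat evening→Osei, Sun morning→Farahani.

5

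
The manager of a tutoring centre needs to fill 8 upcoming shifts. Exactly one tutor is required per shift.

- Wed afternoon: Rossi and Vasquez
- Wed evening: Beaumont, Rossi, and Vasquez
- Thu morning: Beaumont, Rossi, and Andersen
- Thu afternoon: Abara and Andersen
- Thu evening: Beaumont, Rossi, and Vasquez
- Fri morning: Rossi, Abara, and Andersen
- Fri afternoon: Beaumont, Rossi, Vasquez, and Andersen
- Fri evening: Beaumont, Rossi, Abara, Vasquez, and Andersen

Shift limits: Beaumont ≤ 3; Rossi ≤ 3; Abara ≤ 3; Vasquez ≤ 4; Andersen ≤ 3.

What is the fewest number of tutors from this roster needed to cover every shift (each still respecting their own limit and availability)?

3

8 slots to fill and no one can take more than 4, so at least ⌈8/4⌉ = 2 tutors are needed.
Any 2 tutors together have capacity at most 4+3 = 7 < 8 slots, so 2 can never suffice.
Beaumont, Rossi, and Abara alone can cover everything: Wed afternoon→Rossi, Wed evening→Beaumont, Thu morning→Beaumont, Thu afternoon→Abara, Thu evening→Beaumont, Fri morning→Rossi, Fri afternoon→Rossi, Fri evening→Abara.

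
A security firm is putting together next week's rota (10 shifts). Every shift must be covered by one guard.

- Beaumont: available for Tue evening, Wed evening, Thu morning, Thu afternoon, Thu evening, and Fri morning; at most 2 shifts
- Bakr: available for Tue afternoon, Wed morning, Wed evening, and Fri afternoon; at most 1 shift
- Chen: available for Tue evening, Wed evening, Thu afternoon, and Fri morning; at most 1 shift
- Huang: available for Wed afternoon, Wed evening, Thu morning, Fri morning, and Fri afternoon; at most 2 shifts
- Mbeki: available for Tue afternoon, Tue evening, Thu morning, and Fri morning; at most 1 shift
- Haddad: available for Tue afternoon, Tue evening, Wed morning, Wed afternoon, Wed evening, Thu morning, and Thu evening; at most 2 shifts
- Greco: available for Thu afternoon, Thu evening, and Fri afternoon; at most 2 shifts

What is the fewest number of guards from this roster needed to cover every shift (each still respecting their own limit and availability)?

6

10 slots to fill and no one can take more than 2, so at least ⌈10/2⌉ = 5 guards are needed.
Any 5 guards together have capacity at most 2+2+2+2+1 = 9 < 10 slots, so 5 can never suffice.
Beaumont, Bakr, Chen, Huang, Haddad, and Greco alone can cover everything: Tue afternoon→Bakr, Tue evening→Beaumont, Wed morning→Haddad, Wed afternoon→Huang, Wed evening→Haddad, Thu morning→Beaumont, Thu afternoon→Chen, Thu evening→Greco, Fri morning→Huang, Fri afternoon→Greco.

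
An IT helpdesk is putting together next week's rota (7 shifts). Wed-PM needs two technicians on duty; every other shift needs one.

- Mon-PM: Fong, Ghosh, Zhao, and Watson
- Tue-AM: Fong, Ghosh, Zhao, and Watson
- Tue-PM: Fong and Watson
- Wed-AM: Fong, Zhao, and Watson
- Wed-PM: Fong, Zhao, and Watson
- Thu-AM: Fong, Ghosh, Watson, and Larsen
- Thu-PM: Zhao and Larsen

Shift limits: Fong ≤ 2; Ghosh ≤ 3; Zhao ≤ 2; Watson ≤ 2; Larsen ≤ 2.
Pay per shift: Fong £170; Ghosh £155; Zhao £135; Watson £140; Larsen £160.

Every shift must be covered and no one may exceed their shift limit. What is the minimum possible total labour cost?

Picking the cheapest available technician for each shift independently would cost £1095, but that ignores the shift limits.
An optimal schedule: Mon-PM→Ghosh, Tue-AM→Ghosh, Tue-PM→Watson, Wed-AM→Zhao, Wed-PM→Zhao+Watson, Thu-AM→Ghosh, Thu-PM→Larsen.
Total: 155 + 155 + 140 + 135 + 135 + 140 + 155 + 160 = £1175.

£1175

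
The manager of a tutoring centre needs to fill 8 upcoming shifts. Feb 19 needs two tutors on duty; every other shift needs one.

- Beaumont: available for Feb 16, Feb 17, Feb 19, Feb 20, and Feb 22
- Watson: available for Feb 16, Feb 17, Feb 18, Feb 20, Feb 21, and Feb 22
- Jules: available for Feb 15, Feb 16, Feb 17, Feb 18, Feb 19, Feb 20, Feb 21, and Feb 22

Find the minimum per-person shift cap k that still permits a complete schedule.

3

With 3 tutors and 9 worker-slots to fill, someone must work at least ⌈9/3⌉ = 3 shifts, so k ≥ 3.
k = 3 works: Feb 15→Jules, Feb 16→Beaumont, Feb 17→Beaumont, Feb 18→Watson, Feb 19→Beaumont+Jules, Feb 20→Watson, Feb 21→Watson, Feb 22→Jules.
Loads: Beaumont 3, Watson 3, Jules 3 — all ≤ 3.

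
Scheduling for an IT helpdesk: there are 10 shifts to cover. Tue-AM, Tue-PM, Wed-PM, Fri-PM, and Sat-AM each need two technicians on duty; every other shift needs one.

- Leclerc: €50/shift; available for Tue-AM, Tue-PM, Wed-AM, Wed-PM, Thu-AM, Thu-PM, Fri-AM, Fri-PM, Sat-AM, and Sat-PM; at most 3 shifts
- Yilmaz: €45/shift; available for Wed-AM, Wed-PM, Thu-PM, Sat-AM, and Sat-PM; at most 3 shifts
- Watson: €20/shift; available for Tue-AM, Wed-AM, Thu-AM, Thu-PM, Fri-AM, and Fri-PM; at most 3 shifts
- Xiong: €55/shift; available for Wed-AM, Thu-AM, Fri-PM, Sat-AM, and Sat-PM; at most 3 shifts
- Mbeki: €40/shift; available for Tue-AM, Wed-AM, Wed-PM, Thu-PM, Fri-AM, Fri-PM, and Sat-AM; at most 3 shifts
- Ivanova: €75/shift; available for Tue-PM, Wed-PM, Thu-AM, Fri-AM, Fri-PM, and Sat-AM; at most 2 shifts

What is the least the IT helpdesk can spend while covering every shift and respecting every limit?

€650

Tue-PM can only be covered by Leclerc and Ivanova, so that assignment is forced.
Picking the cheapest available technician for each shift independently would cost €540, but that ignores the shift limits.
An optimal schedule: Tue-AM→Leclerc+Watson, Tue-PM→Leclerc+Ivanova, Wed-AM→Yilmaz, Wed-PM→Yilmaz+Mbeki, Thu-AM→Watson, Thu-PM→Yilmaz, Fri-AM→Watson, Fri-PM→Xiong+Mbeki, Sat-AM→Xiong+Mbeki, Sat-PM→Leclerc.
Total: 50 + 20 + 50 + 75 + 45 + 45 + 40 + 20 + 45 + 20 + 55 + 40 + 55 + 40 + 50 = €650.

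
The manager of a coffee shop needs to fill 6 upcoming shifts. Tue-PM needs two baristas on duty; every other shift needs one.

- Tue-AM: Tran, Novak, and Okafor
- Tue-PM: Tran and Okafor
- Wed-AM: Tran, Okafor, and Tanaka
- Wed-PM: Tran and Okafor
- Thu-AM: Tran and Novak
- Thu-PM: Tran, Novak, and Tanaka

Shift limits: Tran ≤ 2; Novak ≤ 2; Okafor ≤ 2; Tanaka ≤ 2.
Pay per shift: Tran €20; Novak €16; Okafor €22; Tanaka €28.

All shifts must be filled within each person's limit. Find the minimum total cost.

Tue-PM can only be covered by Tran and Okafor, so that assignment is forced.
Picking the cheapest available barista for each shift independently would cost €130, but that ignores the shift limits.
An optimal schedule: Tue-AM→Novak, Tue-PM→Tran+Okafor, Wed-AM→Okafor, Wed-PM→Tran, Thu-AM→Novak, Thu-PM→Tanaka.
Total: 16 + 20 + 22 + 22 + 20 + 16 + 28 = €144.

€144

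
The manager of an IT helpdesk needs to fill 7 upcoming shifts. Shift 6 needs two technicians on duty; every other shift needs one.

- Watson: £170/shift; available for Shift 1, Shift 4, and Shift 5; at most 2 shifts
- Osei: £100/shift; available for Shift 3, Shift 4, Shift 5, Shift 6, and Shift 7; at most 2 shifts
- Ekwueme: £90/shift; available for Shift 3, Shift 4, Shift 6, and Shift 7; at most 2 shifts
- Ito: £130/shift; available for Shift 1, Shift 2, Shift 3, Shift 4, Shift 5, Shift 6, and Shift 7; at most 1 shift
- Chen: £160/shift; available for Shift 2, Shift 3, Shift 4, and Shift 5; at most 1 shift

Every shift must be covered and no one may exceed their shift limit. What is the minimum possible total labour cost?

Picking the cheapest available technician for each shift independently would cost £820, but that ignores the shift limits.
An optimal schedule: Shift 1→Watson, Shift 2→Ito, Shift 3→Ekwueme, Shift 4→Chen, Shift 5→Watson, Shift 6→Osei+Ekwueme, Shift 7→Osei.
Total: 170 + 130 + 90 + 160 + 170 + 100 + 90 + 100 = £1010.

£1010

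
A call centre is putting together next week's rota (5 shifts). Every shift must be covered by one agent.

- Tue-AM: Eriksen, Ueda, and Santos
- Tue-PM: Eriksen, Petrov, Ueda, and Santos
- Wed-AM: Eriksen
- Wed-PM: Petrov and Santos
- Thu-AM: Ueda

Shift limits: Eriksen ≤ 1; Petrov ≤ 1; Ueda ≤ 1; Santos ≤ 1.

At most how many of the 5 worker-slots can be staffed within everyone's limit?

Total capacity across all agents is 1+1+1+1 = 4, and 5 slots are needed, so at most 4 can be filled.
An assignment achieving 4: Tue-AM→Santos, Wed-AM→Eriksen, Wed-PM→Petrov, Thu-AM→Ueda.
Loads: Eriksen 1/1, Petrov 1/1, Ueda 1/1, Santos 1/1.

4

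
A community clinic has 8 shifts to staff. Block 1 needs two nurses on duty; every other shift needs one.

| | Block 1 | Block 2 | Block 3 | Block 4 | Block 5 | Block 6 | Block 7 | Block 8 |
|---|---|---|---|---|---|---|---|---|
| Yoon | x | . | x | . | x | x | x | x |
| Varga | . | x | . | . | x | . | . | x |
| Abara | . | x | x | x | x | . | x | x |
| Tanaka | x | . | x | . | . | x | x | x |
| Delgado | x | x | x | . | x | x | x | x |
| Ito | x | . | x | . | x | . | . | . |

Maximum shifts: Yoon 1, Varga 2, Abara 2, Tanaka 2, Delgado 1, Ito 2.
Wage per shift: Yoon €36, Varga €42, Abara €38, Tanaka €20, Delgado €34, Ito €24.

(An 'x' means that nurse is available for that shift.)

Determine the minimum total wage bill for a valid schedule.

€276

Block 4 can only be covered by Abara, so that assignment is forced.
Picking the cheapest available nurse for each shift independently would cost €220, but that ignores the shift limits.
An optimal schedule: Block 1→Ito+Yoon, Block 2→Delgado, Block 3→Ito, Block 4→Abara, Block 5→Abara, Block 6→Tanaka, Block 7→Tanaka, Block 8→Varga.
Total: 24 + 36 + 34 + 24 + 38 + 38 + 20 + 20 + 42 = €276.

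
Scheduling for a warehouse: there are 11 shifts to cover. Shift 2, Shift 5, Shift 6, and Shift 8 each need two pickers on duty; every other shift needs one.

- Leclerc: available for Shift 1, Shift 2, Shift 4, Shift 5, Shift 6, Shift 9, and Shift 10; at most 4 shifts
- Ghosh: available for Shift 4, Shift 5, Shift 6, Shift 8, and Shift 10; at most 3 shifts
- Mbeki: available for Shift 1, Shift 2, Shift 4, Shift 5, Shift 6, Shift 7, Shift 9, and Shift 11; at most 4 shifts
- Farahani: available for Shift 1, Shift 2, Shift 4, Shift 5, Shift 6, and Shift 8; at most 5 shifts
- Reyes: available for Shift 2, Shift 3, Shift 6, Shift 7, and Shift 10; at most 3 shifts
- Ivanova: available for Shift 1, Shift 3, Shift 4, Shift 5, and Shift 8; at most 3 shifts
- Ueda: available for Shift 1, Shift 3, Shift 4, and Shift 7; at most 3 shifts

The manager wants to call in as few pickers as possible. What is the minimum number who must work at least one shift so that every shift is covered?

4

15 slots to fill and no one can take more than 5, so at least ⌈15/5⌉ = 3 pickers are needed.
Any 3 pickers together have capacity at most 5+4+4 = 13 < 15 slots, so 3 can never suffice.
Leclerc, Mbeki, Farahani, and Ivanova alone can cover everything: Shift 1→Farahani, Shift 2→Leclerc+Mbeki, Shift 3→Ivanova, Shift 4→Farahani, Shift 5→Farahani+Ivanova, Shift 6→Leclerc+Mbeki, Shift 7→Mbeki, Shift 8→Farahani+Ivanova, Shift 9→Leclerc, Shift 10→Leclerc, Shift 11→Mbeki.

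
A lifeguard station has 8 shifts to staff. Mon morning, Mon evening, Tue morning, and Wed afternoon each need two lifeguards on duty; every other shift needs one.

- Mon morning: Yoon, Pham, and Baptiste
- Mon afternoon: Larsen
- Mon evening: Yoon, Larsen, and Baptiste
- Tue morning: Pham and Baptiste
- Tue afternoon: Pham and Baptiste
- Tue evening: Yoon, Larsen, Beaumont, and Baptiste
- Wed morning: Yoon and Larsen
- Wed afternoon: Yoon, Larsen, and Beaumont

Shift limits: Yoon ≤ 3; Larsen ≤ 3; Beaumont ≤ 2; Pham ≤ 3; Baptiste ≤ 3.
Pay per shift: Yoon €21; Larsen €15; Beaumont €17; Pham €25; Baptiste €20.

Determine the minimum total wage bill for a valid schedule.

Mon afternoon can only be covered by Larsen, so that assignment is forced.
Tue morning can only be covered by Pham and Baptiste, so that assignment is forced.
Picking the cheapest available lifeguard for each shift independently would cost €218, but that ignores the shift limits.
An optimal schedule: Mon morning→Baptiste+Yoon, Mon afternoon→Larsen, Mon evening→Larsen+Yoon, Tue morning→Baptiste+Pham, Tue afternoon→Baptiste, Tue evening→Beaumont, Wed morning→Larsen, Wed afternoon→Beaumont+Yoon.
Total: 20 + 21 + 15 + 15 + 21 + 20 + 25 + 20 + 17 + 15 + 17 + 21 = €227.

€227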